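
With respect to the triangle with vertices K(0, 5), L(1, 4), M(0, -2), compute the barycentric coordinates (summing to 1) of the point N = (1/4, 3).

(1/2, 1/4, 1/4)

Signed area of the reference triangle: [KLM] = ½·(0·(4−(-2)) + 1·(-2−5) + 0·(5−4)) = ½·(0 − 7 + 0) = -7/2.
[NLM] = ½·((1/4)·(4−(-2)) + 1·(-2−3) + 0·(3−4)) = ½·(3/2 − 5 + 0) = -7/4, so the K-coordinate is (-7/4)/(-7/2) = 1/2.
[KNM] = ½·(0·(3−(-2)) + (1/4)·(-2−5) + 0·(5−3)) = ½·(0 − 7/4 + 0) = -7/8, so the L-coordinate is 1/4.
[KLN] = ½·(0·(4−3) + 1·(3−5) + (1/4)·(5−4)) = ½·(0 − 2 + 1/4) = -7/8, so the M-coordinate is 1/4.
Check: 1/2 + 1/4 + 1/4 = 1.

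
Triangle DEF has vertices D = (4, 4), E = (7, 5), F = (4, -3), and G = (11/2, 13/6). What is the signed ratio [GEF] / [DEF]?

1/6

[DEF] = ½·(4·(5−(-3)) + 7·(-3−4) + 4·(4−5)) = ½·(32 − 49 − 4) = -21/2.
[GEF] = ½·((11/2)·(5−(-3)) + 7·(-3−(13/6)) + 4·(13/6−5)) = ½·(44 − 217/6 − 34/3) = -7/4, so the ratio is (-7/4)/(-21/2) = 1/6.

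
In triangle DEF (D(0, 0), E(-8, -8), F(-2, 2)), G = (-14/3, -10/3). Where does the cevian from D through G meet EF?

Barycentric coordinates of G with respect to DEF: (1/6, 1/2, 1/3).
On side EF the D-coordinate is zero; dropping G's D-weight 1/6 and renormalizing the remaining 1/2 : 1/3 gives weights 3/5, 2/5 on E, F.
H = (3/5)·(-8, -8) + (2/5)·(-2, 2) = (-28/5, -4).

(-28/5, -4)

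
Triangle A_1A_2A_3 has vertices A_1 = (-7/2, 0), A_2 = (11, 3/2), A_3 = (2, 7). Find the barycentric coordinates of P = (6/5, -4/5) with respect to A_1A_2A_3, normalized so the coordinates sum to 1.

(4/5, 2/5, -1/5)

Signed area of the reference triangle: [A_1A_2A_3] = ½·((-7/2)·(3/2−7) + 11·(7−0) + 2·(0−(3/2))) = ½·(77/4 + 77 − 3) = 373/8.
[PA_2A_3] = ½·((6/5)·(3/2−7) + 11·(7−(-4/5)) + 2·(-4/5−(3/2))) = ½·(-33/5 + 429/5 − 23/5) = 373/10, so the A_1-coordinate is (373/10)/(373/8) = 4/5.
[A_1PA_3] = ½·((-7/2)·(-4/5−7) + (6/5)·(7−0) + 2·(0−(-4/5))) = ½·(273/10 + 42/5 + 8/5) = 373/20, so the A_2-coordinate is 2/5.
[A_1A_2P] = ½·((-7/2)·(3/2−(-4/5)) + 11·(-4/5−0) + (6/5)·(0−(3/2))) = ½·(-161/20 − 44/5 − 9/5) = -373/40, so the A_3-coordinate is -1/5.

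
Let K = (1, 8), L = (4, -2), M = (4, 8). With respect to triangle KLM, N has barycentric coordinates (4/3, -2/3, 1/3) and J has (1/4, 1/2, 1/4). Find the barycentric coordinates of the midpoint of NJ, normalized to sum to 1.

(19/24, -1/12, 7/24)

Since both coordinate triples sum to 1, the midpoint's barycentrics are the componentwise average.
(4/3+1/4)/2 = 19/24; similarly -1/12 and 7/24.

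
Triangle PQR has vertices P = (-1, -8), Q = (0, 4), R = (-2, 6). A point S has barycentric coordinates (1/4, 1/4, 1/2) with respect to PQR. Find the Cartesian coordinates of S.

(-5/4, 2)

S = (1/4)·P + (1/4)·Q + (1/2)·R.
x-coordinate: (1/4)·(-1) + (1/4)·0 + (1/2)·(-2) = -5/4.
y-coordinate: (1/4)·(-8) + (1/4)·4 + (1/2)·6 = 2.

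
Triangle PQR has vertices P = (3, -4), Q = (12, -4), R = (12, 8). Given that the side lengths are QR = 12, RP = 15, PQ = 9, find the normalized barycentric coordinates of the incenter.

The incenter has barycentric coordinates proportional to the opposite side lengths: (12 : 15 : 9).
Normalizing by 12+15+9 = 36 gives (1/3, 5/12, 1/4).

(1/3, 5/12, 1/4)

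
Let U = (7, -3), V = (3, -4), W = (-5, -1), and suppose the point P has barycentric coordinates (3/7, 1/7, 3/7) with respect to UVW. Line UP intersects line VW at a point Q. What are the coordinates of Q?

(-3, -7/4)

Line UP meets VW where the U-coordinate vanishes; zeroing P's U-weight and renormalizing leaves V, W-weights 1/7 : 3/7 → (1/4, 3/4).
So Q = (1/4)·V + (3/4)·W = (-3, -7/4).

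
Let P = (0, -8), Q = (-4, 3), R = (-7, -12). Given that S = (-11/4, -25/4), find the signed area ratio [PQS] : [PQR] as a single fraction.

[PQR] = ½·(0·(3−(-12)) + (-4)·(-12−(-8)) + (-7)·(-8−3)) = ½·(0 + 16 + 77) = 93/2.
[PQS] = ½·(0·(3−(-25/4)) + (-4)·(-25/4−(-8)) + (-11/4)·(-8−3)) = ½·(0 − 7 + 121/4) = 93/8, so the ratio is (93/8)/(93/2) = 1/4.

1/4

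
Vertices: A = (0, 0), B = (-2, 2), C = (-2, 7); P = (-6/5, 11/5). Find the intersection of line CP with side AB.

Barycentric coordinates of P with respect to ABC: (2/5, 2/5, 1/5).
On side AB the C-coordinate is zero; dropping P's C-weight 1/5 and renormalizing the remaining 2/5 : 2/5 gives weights 1/2, 1/2 on A, B.
Q = (1/2)·(0, 0) + (1/2)·(-2, 2) = (-1, 1).

(-1, 1)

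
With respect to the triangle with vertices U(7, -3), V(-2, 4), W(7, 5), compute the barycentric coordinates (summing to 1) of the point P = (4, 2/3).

Signed area of the reference triangle: [UVW] = ½·(7·(4−5) + (-2)·(5−(-3)) + 7·(-3−4)) = ½·(-7 − 16 − 49) = -36.
[PVW] = ½·(4·(4−5) + (-2)·(5−(2/3)) + 7·(2/3−4)) = ½·(-4 − 26/3 − 70/3) = -18, so the U-coordinate is (-18)/(-36) = 1/2.
[UPW] = ½·(7·(2/3−5) + 4·(5−(-3)) + 7·(-3−(2/3))) = ½·(-91/3 + 32 − 77/3) = -12, so the V-coordinate is 1/3.
[UVP] = ½·(7·(4−(2/3)) + (-2)·(2/3−(-3)) + 4·(-3−4)) = ½·(70/3 − 22/3 − 28) = -6, so the W-coordinate is 1/6.
Check: 1/2 + 1/3 + 1/6 = 1.

(1/2, 1/3, 1/6)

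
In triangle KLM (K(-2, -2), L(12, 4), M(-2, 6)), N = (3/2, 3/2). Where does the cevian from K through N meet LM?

Barycentric coordinates of N with respect to KLM: (1/2, 1/4, 1/4).
On side LM the K-coordinate is zero; dropping N's K-weight 1/2 and renormalizing the remaining 1/4 : 1/4 gives weights 1/2, 1/2 on L, M.
J = (1/2)·(12, 4) + (1/2)·(-2, 6) = (5, 5).

(5, 5)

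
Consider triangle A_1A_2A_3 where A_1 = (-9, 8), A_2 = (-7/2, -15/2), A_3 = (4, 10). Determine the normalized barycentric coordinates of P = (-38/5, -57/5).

Signed area of the reference triangle: [A_1A_2A_3] = ½·((-9)·(-15/2−10) + (-7/2)·(10−8) + 4·(8−(-15/2))) = ½·(315/2 − 7 + 62) = 425/4.
[PA_2A_3] = ½·((-38/5)·(-15/2−10) + (-7/2)·(10−(-57/5)) + 4·(-57/5−(-15/2))) = ½·(133 − 749/10 − 78/5) = 85/4, so the A_1-coordinate is (85/4)/(425/4) = 1/5.
[A_1PA_3] = ½·((-9)·(-57/5−10) + (-38/5)·(10−8) + 4·(8−(-57/5))) = ½·(963/5 − 76/5 + 388/5) = 255/2, so the A_2-coordinate is 6/5.
[A_1A_2P] = ½·((-9)·(-15/2−(-57/5)) + (-7/2)·(-57/5−8) + (-38/5)·(8−(-15/2))) = ½·(-351/10 + 679/10 − 589/5) = -85/2, so the A_3-coordinate is -2/5.
Check: 1/5 + 6/5 − 2/5 = 1.

(1/5, 6/5, -2/5)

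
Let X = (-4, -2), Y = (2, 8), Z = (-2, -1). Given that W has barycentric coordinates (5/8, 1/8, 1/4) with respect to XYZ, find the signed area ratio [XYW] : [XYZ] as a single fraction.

The signed ratio [XYW]/[XYZ] equals the barycentric coordinate of W at vertex Z, which is 1/4.

1/4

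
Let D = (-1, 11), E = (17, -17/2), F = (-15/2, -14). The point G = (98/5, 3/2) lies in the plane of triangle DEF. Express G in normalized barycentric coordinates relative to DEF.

Signed area of the reference triangle: [DEF] = ½·((-1)·(-17/2−(-14)) + 17·(-14−11) + (-15/2)·(11−(-17/2))) = ½·(-11/2 − 425 − 585/4) = -2307/8.
[GEF] = ½·((98/5)·(-17/2−(-14)) + 17·(-14−(3/2)) + (-15/2)·(3/2−(-17/2))) = ½·(539/5 − 527/2 − 75) = -2307/20, so the D-coordinate is (-2307/20)/(-2307/8) = 2/5.
[DGF] = ½·((-1)·(3/2−(-14)) + (98/5)·(-14−11) + (-15/2)·(11−(3/2))) = ½·(-31/2 − 490 − 285/4) = -2307/8, so the E-coordinate is 1.
[DEG] = ½·((-1)·(-17/2−(3/2)) + 17·(3/2−11) + (98/5)·(11−(-17/2))) = ½·(10 − 323/2 + 1911/5) = 2307/20, so the F-coordinate is -2/5.
Check: 2/5 + 1 − 2/5 = 1.

(2/5, 1, -2/5)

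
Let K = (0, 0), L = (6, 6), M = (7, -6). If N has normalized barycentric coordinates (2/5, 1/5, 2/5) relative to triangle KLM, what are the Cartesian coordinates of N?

(4, -6/5)

N = (2/5)·K + (1/5)·L + (2/5)·M.
x-coordinate: (2/5)·0 + (1/5)·6 + (2/5)·7 = 4.
y-coordinate: (2/5)·0 + (1/5)·6 + (2/5)·(-6) = -6/5.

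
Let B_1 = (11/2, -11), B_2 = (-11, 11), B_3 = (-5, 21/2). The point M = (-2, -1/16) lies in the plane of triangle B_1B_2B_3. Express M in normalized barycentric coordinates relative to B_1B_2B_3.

(1/2, 3/8, 1/8)

Signed area of the reference triangle: [B_1B_2B_3] = ½·((11/2)·(11−(21/2)) + (-11)·(21/2−(-11)) + (-5)·(-11−11)) = ½·(11/4 − 473/2 + 110) = -495/8.
[MB_2B_3] = ½·((-2)·(11−(21/2)) + (-11)·(21/2−(-1/16)) + (-5)·(-1/16−11)) = ½·(-1 − 1859/16 + 885/16) = -495/16, so the B_1-coordinate is (-495/16)/(-495/8) = 1/2.
[B_1MB_3] = ½·((11/2)·(-1/16−(21/2)) + (-2)·(21/2−(-11)) + (-5)·(-11−(-1/16))) = ½·(-1859/32 − 43 + 875/16) = -1485/64, so the B_2-coordinate is 3/8.
[B_1B_2M] = ½·((11/2)·(11−(-1/16)) + (-11)·(-1/16−(-11)) + (-2)·(-11−11)) = ½·(1947/32 − 1925/16 + 44) = -495/64, so the B_3-coordinate is 1/8.
Check: 1/2 + 3/8 + 1/8 = 1.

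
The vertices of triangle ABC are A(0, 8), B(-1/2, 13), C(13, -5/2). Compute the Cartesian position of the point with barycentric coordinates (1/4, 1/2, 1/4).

(3, 63/8)

P = (1/4)·A + (1/2)·B + (1/4)·C.
x-coordinate: (1/4)·0 + (1/2)·(-1/2) + (1/4)·13 = 3.
y-coordinate: (1/4)·8 + (1/2)·13 + (1/4)·(-5/2) = 63/8.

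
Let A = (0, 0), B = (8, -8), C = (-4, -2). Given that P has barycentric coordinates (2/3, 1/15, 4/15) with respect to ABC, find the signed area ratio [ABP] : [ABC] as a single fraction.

The signed ratio [ABP]/[ABC] equals the barycentric coordinate of P at vertex C, which is 4/15.

4/15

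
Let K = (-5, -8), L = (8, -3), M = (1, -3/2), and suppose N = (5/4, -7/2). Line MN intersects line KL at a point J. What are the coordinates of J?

Barycentric coordinates of N with respect to KLM: (1/4, 1/4, 1/2).
On side KL the M-coordinate is zero; dropping N's M-weight 1/2 and renormalizing the remaining 1/4 : 1/4 gives weights 1/2, 1/2 on K, L.
J = (1/2)·(-5, -8) + (1/2)·(8, -3) = (3/2, -11/2).

(3/2, -11/2)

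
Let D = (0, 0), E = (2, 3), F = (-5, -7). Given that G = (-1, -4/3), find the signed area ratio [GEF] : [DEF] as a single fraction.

[DEF] = ½·(0·(3−(-7)) + 2·(-7−0) + (-5)·(0−3)) = ½·(0 − 14 + 15) = 1/2.
[GEF] = ½·((-1)·(3−(-7)) + 2·(-7−(-4/3)) + (-5)·(-4/3−3)) = ½·(-10 − 34/3 + 65/3) = 1/6, so the ratio is (1/6)/(1/2) = 1/3.

1/3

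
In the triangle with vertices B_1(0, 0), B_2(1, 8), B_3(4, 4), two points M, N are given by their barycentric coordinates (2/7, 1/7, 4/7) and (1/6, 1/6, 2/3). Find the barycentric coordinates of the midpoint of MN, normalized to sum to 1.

Since both coordinate triples sum to 1, the midpoint's barycentrics are the componentwise average.
(2/7+1/6)/2 = 19/84; similarly 13/84 and 13/21.

(19/84, 13/84, 13/21)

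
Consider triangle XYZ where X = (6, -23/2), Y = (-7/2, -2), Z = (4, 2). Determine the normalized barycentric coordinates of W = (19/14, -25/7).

(2/7, 3/7, 2/7)

Signed area of the reference triangle: [XYZ] = ½·(6·(-2−2) + (-7/2)·(2−(-23/2)) + 4·(-23/2−(-2))) = ½·(-24 − 189/4 − 38) = -437/8.
[WYZ] = ½·((19/14)·(-2−2) + (-7/2)·(2−(-25/7)) + 4·(-25/7−(-2))) = ½·(-38/7 − 39/2 − 44/7) = -437/28, so the X-coordinate is (-437/28)/(-437/8) = 2/7.
[XWZ] = ½·(6·(-25/7−2) + (19/14)·(2−(-23/2)) + 4·(-23/2−(-25/7))) = ½·(-234/7 + 513/28 − 222/7) = -1311/56, so the Y-coordinate is 3/7.
[XYW] = ½·(6·(-2−(-25/7)) + (-7/2)·(-25/7−(-23/2)) + (19/14)·(-23/2−(-2))) = ½·(66/7 − 111/4 − 361/28) = -437/28, so the Z-coordinate is 2/7.
Check: 2/7 + 3/7 + 2/7 = 1.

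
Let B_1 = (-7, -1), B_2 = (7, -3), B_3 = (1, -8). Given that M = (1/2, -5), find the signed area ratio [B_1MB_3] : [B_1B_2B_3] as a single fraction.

1/4

[B_1B_2B_3] = ½·((-7)·(-3−(-8)) + 7·(-8−(-1)) + 1·(-1−(-3))) = ½·(-35 − 49 + 2) = -41.
[B_1MB_3] = ½·((-7)·(-5−(-8)) + (1/2)·(-8−(-1)) + 1·(-1−(-5))) = ½·(-21 − 7/2 + 4) = -41/4, so the ratio is (-41/4)/(-41) = 1/4.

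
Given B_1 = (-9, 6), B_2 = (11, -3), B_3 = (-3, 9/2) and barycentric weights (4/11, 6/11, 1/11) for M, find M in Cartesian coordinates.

(27/11, 21/22)

M = (4/11)·B_1 + (6/11)·B_2 + (1/11)·B_3.
x-coordinate: (4/11)·(-9) + (6/11)·11 + (1/11)·(-3) = 27/11.
y-coordinate: (4/11)·6 + (6/11)·(-3) + (1/11)·(9/2) = 21/22.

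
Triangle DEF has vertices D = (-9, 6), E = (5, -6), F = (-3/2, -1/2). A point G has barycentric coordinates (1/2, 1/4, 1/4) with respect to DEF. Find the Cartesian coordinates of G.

G = (1/2)·D + (1/4)·E + (1/4)·F.
x-coordinate: (1/2)·(-9) + (1/4)·5 + (1/4)·(-3/2) = -29/8.
y-coordinate: (1/2)·6 + (1/4)·(-6) + (1/4)·(-1/2) = 11/8.

(-29/8, 11/8)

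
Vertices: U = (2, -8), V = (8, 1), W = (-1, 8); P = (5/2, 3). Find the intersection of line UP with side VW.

(13/5, 26/5)

Barycentric coordinates of P with respect to UVW: (1/6, 1/3, 1/2).
On side VW the U-coordinate is zero; dropping P's U-weight 1/6 and renormalizing the remaining 1/3 : 1/2 gives weights 2/5, 3/5 on V, W.
Q = (2/5)·(8, 1) + (3/5)·(-1, 8) = (13/5, 26/5).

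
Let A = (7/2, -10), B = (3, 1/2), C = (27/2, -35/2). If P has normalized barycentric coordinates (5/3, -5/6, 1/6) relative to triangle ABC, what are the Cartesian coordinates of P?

P = (5/3)·A + (-5/6)·B + (1/6)·C.
x-coordinate: (5/3)·(7/2) + (-5/6)·3 + (1/6)·(27/2) = 67/12.
y-coordinate: (5/3)·(-10) + (-5/6)·(1/2) + (1/6)·(-35/2) = -20.

(67/12, -20)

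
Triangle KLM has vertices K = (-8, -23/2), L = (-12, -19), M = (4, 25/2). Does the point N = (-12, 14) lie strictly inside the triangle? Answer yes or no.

Barycentric coordinates of N: (-88, 67, 22).
The three coordinates are negative, positive, positive; a point is interior exactly when all three are positive.

no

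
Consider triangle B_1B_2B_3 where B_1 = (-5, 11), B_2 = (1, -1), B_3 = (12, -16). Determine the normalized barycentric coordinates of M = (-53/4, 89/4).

(1, 3/4, -3/4)

Signed area of the reference triangle: [B_1B_2B_3] = ½·((-5)·(-1−(-16)) + 1·(-16−11) + 12·(11−(-1))) = ½·(-75 − 27 + 144) = 21.
[MB_2B_3] = ½·((-53/4)·(-1−(-16)) + 1·(-16−(89/4)) + 12·(89/4−(-1))) = ½·(-795/4 − 153/4 + 279) = 21, so the B_1-coordinate is 21/21 = 1.
[B_1MB_3] = ½·((-5)·(89/4−(-16)) + (-53/4)·(-16−11) + 12·(11−(89/4))) = ½·(-765/4 + 1431/4 − 135) = 63/4, so the B_2-coordinate is 3/4.
[B_1B_2M] = ½·((-5)·(-1−(89/4)) + 1·(89/4−11) + (-53/4)·(11−(-1))) = ½·(465/4 + 45/4 − 159) = -63/4, so the B_3-coordinate is -3/4.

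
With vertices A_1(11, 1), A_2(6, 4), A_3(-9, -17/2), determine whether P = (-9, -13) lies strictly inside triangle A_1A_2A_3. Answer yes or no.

no

Barycentric coordinates of P: (27/43, -36/43, 52/43).
The three coordinates are positive, negative, positive; a point is interior exactly when all three are positive.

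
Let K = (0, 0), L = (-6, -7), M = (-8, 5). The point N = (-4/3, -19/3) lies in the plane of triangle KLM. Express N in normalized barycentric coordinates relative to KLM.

Signed area of the reference triangle: [KLM] = ½·(0·(-7−5) + (-6)·(5−0) + (-8)·(0−(-7))) = ½·(0 − 30 − 56) = -43.
[NLM] = ½·((-4/3)·(-7−5) + (-6)·(5−(-19/3)) + (-8)·(-19/3−(-7))) = ½·(16 − 68 − 16/3) = -86/3, so the K-coordinate is (-86/3)/(-43) = 2/3.
[KNM] = ½·(0·(-19/3−5) + (-4/3)·(5−0) + (-8)·(0−(-19/3))) = ½·(0 − 20/3 − 152/3) = -86/3, so the L-coordinate is 2/3.
[KLN] = ½·(0·(-7−(-19/3)) + (-6)·(-19/3−0) + (-4/3)·(0−(-7))) = ½·(0 + 38 − 28/3) = 43/3, so the M-coordinate is -1/3.
Check: 2/3 + 2/3 − 1/3 = 1.

(2/3, 2/3, -1/3)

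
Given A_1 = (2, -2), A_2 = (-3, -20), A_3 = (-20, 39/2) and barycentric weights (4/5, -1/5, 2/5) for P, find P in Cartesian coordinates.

(-29/5, 51/5)

P = (4/5)·A_1 + (-1/5)·A_2 + (2/5)·A_3.
x-coordinate: (4/5)·2 + (-1/5)·(-3) + (2/5)·(-20) = -29/5.
y-coordinate: (4/5)·(-2) + (-1/5)·(-20) + (2/5)·(39/2) = 51/5.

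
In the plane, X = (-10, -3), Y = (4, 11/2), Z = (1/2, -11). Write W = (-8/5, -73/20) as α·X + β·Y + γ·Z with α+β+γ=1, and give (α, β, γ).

(3/10, 3/10, 2/5)

Signed area of the reference triangle: [XYZ] = ½·((-10)·(11/2−(-11)) + 4·(-11−(-3)) + (1/2)·(-3−(11/2))) = ½·(-165 − 32 − 17/4) = -805/8.
[WYZ] = ½·((-8/5)·(11/2−(-11)) + 4·(-11−(-73/20)) + (1/2)·(-73/20−(11/2))) = ½·(-132/5 − 147/5 − 183/40) = -483/16, so the X-coordinate is (-483/16)/(-805/8) = 3/10.
[XWZ] = ½·((-10)·(-73/20−(-11)) + (-8/5)·(-11−(-3)) + (1/2)·(-3−(-73/20))) = ½·(-147/2 + 64/5 + 13/40) = -483/16, so the Y-coordinate is 3/10.
[XYW] = ½·((-10)·(11/2−(-73/20)) + 4·(-73/20−(-3)) + (-8/5)·(-3−(11/2))) = ½·(-183/2 − 13/5 + 68/5) = -161/4, so the Z-coordinate is 2/5.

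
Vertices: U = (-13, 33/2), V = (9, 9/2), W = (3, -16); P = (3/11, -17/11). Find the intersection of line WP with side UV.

Barycentric coordinates of P with respect to UVW: (3/11, 3/11, 5/11).
On side UV the W-coordinate is zero; dropping P's W-weight 5/11 and renormalizing the remaining 3/11 : 3/11 gives weights 1/2, 1/2 on U, V.
Q = (1/2)·(-13, 33/2) + (1/2)·(9, 9/2) = (-2, 21/2).

(-2, 21/2)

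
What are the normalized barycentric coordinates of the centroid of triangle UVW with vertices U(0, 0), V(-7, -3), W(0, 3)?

The centroid is the average of the vertices, so each weight is 1/3.

(1/3, 1/3, 1/3)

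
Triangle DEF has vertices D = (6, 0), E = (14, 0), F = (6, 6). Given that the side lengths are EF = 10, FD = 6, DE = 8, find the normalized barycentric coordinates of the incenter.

(5/12, 1/4, 1/3)

The incenter has barycentric coordinates proportional to the opposite side lengths: (10 : 6 : 8).
Normalizing by 10+6+8 = 24 gives (5/12, 1/4, 1/3).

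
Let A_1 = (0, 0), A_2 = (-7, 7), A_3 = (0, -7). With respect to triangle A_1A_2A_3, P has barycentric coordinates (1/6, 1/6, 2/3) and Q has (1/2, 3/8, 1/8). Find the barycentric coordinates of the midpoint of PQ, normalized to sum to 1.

(1/3, 13/48, 19/48)

Since both coordinate triples sum to 1, the midpoint's barycentrics are the componentwise average.
(1/6+1/2)/2 = 1/3; similarly 13/48 and 19/48.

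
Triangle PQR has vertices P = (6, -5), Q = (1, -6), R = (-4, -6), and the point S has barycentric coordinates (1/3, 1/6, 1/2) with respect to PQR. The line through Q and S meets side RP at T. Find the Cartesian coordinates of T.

Line QS meets RP where the Q-coordinate vanishes; zeroing S's Q-weight and renormalizing leaves R, P-weights 1/2 : 1/3 → (3/5, 2/5).
So T = (3/5)·R + (2/5)·P = (0, -28/5).

(0, -28/5)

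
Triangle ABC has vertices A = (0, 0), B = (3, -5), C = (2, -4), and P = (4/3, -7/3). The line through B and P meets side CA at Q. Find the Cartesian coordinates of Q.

(1/2, -1)

Barycentric coordinates of P with respect to ABC: (1/2, 1/3, 1/6).
On side CA the B-coordinate is zero; dropping P's B-weight 1/3 and renormalizing the remaining 1/6 : 1/2 gives weights 1/4, 3/4 on C, A.
Q = (1/4)·(2, -4) + (3/4)·(0, 0) = (1/2, -1).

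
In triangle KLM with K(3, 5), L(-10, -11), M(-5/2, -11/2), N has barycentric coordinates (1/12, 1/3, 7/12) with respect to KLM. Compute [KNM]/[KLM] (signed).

1/3

The signed ratio [KNM]/[KLM] equals the barycentric coordinate of N at vertex L, which is 1/3.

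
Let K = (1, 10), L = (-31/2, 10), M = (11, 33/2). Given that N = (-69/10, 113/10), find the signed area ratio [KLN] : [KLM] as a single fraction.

1/5

[KLM] = ½·(1·(10−(33/2)) + (-31/2)·(33/2−10) + 11·(10−10)) = ½·(-13/2 − 403/4 + 0) = -429/8.
[KLN] = ½·(1·(10−(113/10)) + (-31/2)·(113/10−10) + (-69/10)·(10−10)) = ½·(-13/10 − 403/20 + 0) = -429/40, so the ratio is (-429/40)/(-429/8) = 1/5.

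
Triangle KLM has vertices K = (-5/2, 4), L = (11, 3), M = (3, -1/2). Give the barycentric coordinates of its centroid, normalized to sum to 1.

The centroid is the average of the vertices, so each weight is 1/3.

(1/3, 1/3, 1/3)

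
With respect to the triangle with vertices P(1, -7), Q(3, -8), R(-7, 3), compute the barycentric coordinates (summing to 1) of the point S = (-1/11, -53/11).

(2/11, 6/11, 3/11)

Signed area of the reference triangle: [PQR] = ½·(1·(-8−3) + 3·(3−(-7)) + (-7)·(-7−(-8))) = ½·(-11 + 30 − 7) = 6.
[SQR] = ½·((-1/11)·(-8−3) + 3·(3−(-53/11)) + (-7)·(-53/11−(-8))) = ½·(1 + 258/11 − 245/11) = 12/11, so the P-coordinate is (12/11)/6 = 2/11.
[PSR] = ½·(1·(-53/11−3) + (-1/11)·(3−(-7)) + (-7)·(-7−(-53/11))) = ½·(-86/11 − 10/11 + 168/11) = 36/11, so the Q-coordinate is 6/11.
[PQS] = ½·(1·(-8−(-53/11)) + 3·(-53/11−(-7)) + (-1/11)·(-7−(-8))) = ½·(-35/11 + 72/11 − 1/11) = 18/11, so the R-coordinate is 3/11.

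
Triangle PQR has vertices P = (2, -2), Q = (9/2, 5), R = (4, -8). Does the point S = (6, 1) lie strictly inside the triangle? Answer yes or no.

no

Barycentric coordinates of S: (-43/58, 30/29, 41/58).
The three coordinates are negative, positive, positive; a point is interior exactly when all three are positive.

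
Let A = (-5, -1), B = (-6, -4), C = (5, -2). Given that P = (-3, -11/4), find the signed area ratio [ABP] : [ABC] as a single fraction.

1/4

[ABC] = ½·((-5)·(-4−(-2)) + (-6)·(-2−(-1)) + 5·(-1−(-4))) = ½·(10 + 6 + 15) = 31/2.
[ABP] = ½·((-5)·(-4−(-11/4)) + (-6)·(-11/4−(-1)) + (-3)·(-1−(-4))) = ½·(25/4 + 21/2 − 9) = 31/8, so the ratio is (31/8)/(31/2) = 1/4.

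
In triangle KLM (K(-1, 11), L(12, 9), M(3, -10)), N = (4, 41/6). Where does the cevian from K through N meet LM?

Barycentric coordinates of N with respect to KLM: (1/2, 1/3, 1/6).
On side LM the K-coordinate is zero; dropping N's K-weight 1/2 and renormalizing the remaining 1/3 : 1/6 gives weights 2/3, 1/3 on L, M.
J = (2/3)·(12, 9) + (1/3)·(3, -10) = (9, 8/3).

(9, 8/3)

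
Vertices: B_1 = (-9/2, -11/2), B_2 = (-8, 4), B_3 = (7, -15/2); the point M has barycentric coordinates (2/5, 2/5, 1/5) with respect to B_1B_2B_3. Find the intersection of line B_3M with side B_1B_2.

(-25/4, -3/4)

Line B_3M meets B_1B_2 where the B_3-coordinate vanishes; zeroing M's B_3-weight and renormalizing leaves B_1, B_2-weights 2/5 : 2/5 → (1/2, 1/2).
So N = (1/2)·B_1 + (1/2)·B_2 = (-25/4, -3/4).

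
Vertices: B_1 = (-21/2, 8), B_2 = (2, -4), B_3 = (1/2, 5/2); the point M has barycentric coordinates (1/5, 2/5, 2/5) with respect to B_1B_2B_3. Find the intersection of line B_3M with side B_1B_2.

(-13/6, 0)

Line B_3M meets B_1B_2 where the B_3-coordinate vanishes; zeroing M's B_3-weight and renormalizing leaves B_1, B_2-weights 1/5 : 2/5 → (1/3, 2/3).
So N = (1/3)·B_1 + (2/3)·B_2 = (-13/6, 0).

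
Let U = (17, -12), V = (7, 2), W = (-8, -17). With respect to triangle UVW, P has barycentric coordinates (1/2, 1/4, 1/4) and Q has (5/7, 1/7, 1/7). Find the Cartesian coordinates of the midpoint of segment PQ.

Barycentric coordinates of the midpoint are the average: (17/28, 11/56, 11/56).
Converting: (17/28)·U + (11/56)·V + (11/56)·W = (81/8, -573/56).

(81/8, -573/56)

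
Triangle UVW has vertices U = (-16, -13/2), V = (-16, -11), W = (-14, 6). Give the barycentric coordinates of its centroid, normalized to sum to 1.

The centroid is the average of the vertices, so each weight is 1/3.

(1/3, 1/3, 1/3)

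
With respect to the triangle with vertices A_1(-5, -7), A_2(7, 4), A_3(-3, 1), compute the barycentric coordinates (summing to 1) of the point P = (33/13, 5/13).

(4/13, 8/13, 1/13)

Signed area of the reference triangle: [A_1A_2A_3] = ½·((-5)·(4−1) + 7·(1−(-7)) + (-3)·(-7−4)) = ½·(-15 + 56 + 33) = 37.
[PA_2A_3] = ½·((33/13)·(4−1) + 7·(1−(5/13)) + (-3)·(5/13−4)) = ½·(99/13 + 56/13 + 141/13) = 148/13, so the A_1-coordinate is (148/13)/37 = 4/13.
[A_1PA_3] = ½·((-5)·(5/13−1) + (33/13)·(1−(-7)) + (-3)·(-7−(5/13))) = ½·(40/13 + 264/13 + 288/13) = 296/13, so the A_2-coordinate is 8/13.
[A_1A_2P] = ½·((-5)·(4−(5/13)) + 7·(5/13−(-7)) + (33/13)·(-7−4)) = ½·(-235/13 + 672/13 − 363/13) = 37/13, so the A_3-coordinate is 1/13.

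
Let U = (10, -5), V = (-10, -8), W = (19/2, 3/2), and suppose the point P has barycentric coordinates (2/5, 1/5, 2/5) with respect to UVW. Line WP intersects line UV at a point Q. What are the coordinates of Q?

(10/3, -6)

Line WP meets UV where the W-coordinate vanishes; zeroing P's W-weight and renormalizing leaves U, V-weights 2/5 : 1/5 → (2/3, 1/3).
So Q = (2/3)·U + (1/3)·V = (10/3, -6).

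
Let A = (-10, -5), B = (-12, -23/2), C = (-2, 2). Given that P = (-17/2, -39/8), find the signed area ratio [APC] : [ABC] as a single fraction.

[ABC] = ½·((-10)·(-23/2−2) + (-12)·(2−(-5)) + (-2)·(-5−(-23/2))) = ½·(135 − 84 − 13) = 19.
[APC] = ½·((-10)·(-39/8−2) + (-17/2)·(2−(-5)) + (-2)·(-5−(-39/8))) = ½·(275/4 − 119/2 + 1/4) = 19/4, so the ratio is (19/4)/19 = 1/4.

1/4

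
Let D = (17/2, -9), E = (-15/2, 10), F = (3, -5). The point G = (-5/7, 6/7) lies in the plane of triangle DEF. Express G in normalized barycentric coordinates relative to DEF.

Signed area of the reference triangle: [DEF] = ½·((17/2)·(10−(-5)) + (-15/2)·(-5−(-9)) + 3·(-9−10)) = ½·(255/2 − 30 − 57) = 81/4.
[GEF] = ½·((-5/7)·(10−(-5)) + (-15/2)·(-5−(6/7)) + 3·(6/7−10)) = ½·(-75/7 + 615/14 − 192/7) = 81/28, so the D-coordinate is (81/28)/(81/4) = 1/7.
[DGF] = ½·((17/2)·(6/7−(-5)) + (-5/7)·(-5−(-9)) + 3·(-9−(6/7))) = ½·(697/14 − 20/7 − 207/7) = 243/28, so the E-coordinate is 3/7.
[DEG] = ½·((17/2)·(10−(6/7)) + (-15/2)·(6/7−(-9)) + (-5/7)·(-9−10)) = ½·(544/7 − 1035/14 + 95/7) = 243/28, so the F-coordinate is 3/7.

(1/7, 3/7, 3/7)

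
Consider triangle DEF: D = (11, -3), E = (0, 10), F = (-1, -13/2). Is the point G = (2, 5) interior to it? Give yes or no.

Barycentric coordinates of G: (76/389, 255/389, 58/389).
The three coordinates are positive, positive, positive; a point is interior exactly when all three are positive.

yes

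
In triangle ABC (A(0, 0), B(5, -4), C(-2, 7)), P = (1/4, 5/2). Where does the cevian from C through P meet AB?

(5/2, -2)

Barycentric coordinates of P with respect to ABC: (1/4, 1/4, 1/2).
On side AB the C-coordinate is zero; dropping P's C-weight 1/2 and renormalizing the remaining 1/4 : 1/4 gives weights 1/2, 1/2 on A, B.
Q = (1/2)·(0, 0) + (1/2)·(5, -4) = (5/2, -2).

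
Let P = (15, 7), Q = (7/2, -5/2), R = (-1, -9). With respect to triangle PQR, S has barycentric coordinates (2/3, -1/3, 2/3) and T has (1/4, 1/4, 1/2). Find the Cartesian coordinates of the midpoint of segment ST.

(295/48, -31/16)

Barycentric coordinates of the midpoint are the average: (11/24, -1/24, 7/12).
Converting: (11/24)·P + (-1/24)·Q + (7/12)·R = (295/48, -31/16).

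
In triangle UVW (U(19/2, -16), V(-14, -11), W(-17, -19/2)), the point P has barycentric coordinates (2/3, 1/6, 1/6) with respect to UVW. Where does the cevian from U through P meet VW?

(-31/2, -41/4)

Line UP meets VW where the U-coordinate vanishes; zeroing P's U-weight and renormalizing leaves V, W-weights 1/6 : 1/6 → (1/2, 1/2).
So Q = (1/2)·V + (1/2)·W = (-31/2, -41/4).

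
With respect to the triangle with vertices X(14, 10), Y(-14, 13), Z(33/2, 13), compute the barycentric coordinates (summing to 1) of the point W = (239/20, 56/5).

(3/5, 1/10, 3/10)

Signed area of the reference triangle: [XYZ] = ½·(14·(13−13) + (-14)·(13−10) + (33/2)·(10−13)) = ½·(0 − 42 − 99/2) = -183/4.
[WYZ] = ½·((239/20)·(13−13) + (-14)·(13−(56/5)) + (33/2)·(56/5−13)) = ½·(0 − 126/5 − 297/10) = -549/20, so the X-coordinate is (-549/20)/(-183/4) = 3/5.
[XWZ] = ½·(14·(56/5−13) + (239/20)·(13−10) + (33/2)·(10−(56/5))) = ½·(-126/5 + 717/20 − 99/5) = -183/40, so the Y-coordinate is 1/10.
[XYW] = ½·(14·(13−(56/5)) + (-14)·(56/5−10) + (239/20)·(10−13)) = ½·(126/5 − 84/5 − 717/20) = -549/40, so the Z-coordinate is 3/10.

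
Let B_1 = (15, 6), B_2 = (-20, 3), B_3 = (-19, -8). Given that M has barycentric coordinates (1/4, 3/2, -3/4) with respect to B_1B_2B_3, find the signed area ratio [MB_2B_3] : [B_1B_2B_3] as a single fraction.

1/4

The signed ratio [MB_2B_3]/[B_1B_2B_3] equals the barycentric coordinate of M at vertex B_1, which is 1/4.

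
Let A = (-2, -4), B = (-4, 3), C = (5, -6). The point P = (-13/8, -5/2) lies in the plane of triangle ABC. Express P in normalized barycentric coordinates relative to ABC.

Signed area of the reference triangle: [ABC] = ½·((-2)·(3−(-6)) + (-4)·(-6−(-4)) + 5·(-4−3)) = ½·(-18 + 8 − 35) = -45/2.
[PBC] = ½·((-13/8)·(3−(-6)) + (-4)·(-6−(-5/2)) + 5·(-5/2−3)) = ½·(-117/8 + 14 − 55/2) = -225/16, so the A-coordinate is (-225/16)/(-45/2) = 5/8.
[APC] = ½·((-2)·(-5/2−(-6)) + (-13/8)·(-6−(-4)) + 5·(-4−(-5/2))) = ½·(-7 + 13/4 − 15/2) = -45/8, so the B-coordinate is 1/4.
[ABP] = ½·((-2)·(3−(-5/2)) + (-4)·(-5/2−(-4)) + (-13/8)·(-4−3)) = ½·(-11 − 6 + 91/8) = -45/16, so the C-coordinate is 1/8.

(5/8, 1/4, 1/8)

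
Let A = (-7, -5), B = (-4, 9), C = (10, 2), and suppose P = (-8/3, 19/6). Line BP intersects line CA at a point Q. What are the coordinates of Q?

Barycentric coordinates of P with respect to ABC: (1/3, 1/2, 1/6).
On side CA the B-coordinate is zero; dropping P's B-weight 1/2 and renormalizing the remaining 1/6 : 1/3 gives weights 1/3, 2/3 on C, A.
Q = (1/3)·(10, 2) + (2/3)·(-7, -5) = (-4/3, -8/3).

(-4/3, -8/3)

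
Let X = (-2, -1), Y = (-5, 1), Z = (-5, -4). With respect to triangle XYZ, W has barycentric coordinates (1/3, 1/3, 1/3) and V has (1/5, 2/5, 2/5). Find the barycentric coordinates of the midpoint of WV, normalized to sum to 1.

Since both coordinate triples sum to 1, the midpoint's barycentrics are the componentwise average.
(1/3+1/5)/2 = 4/15; similarly 11/30 and 11/30.

(4/15, 11/30, 11/30)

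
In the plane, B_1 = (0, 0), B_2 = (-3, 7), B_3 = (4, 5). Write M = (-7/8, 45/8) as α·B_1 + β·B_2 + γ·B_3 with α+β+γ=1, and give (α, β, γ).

(1/8, 5/8, 1/4)

Signed area of the reference triangle: [B_1B_2B_3] = ½·(0·(7−5) + (-3)·(5−0) + 4·(0−7)) = ½·(0 − 15 − 28) = -43/2.
[MB_2B_3] = ½·((-7/8)·(7−5) + (-3)·(5−(45/8)) + 4·(45/8−7)) = ½·(-7/4 + 15/8 − 11/2) = -43/16, so the B_1-coordinate is (-43/16)/(-43/2) = 1/8.
[B_1MB_3] = ½·(0·(45/8−5) + (-7/8)·(5−0) + 4·(0−(45/8))) = ½·(0 − 35/8 − 45/2) = -215/16, so the B_2-coordinate is 5/8.
[B_1B_2M] = ½·(0·(7−(45/8)) + (-3)·(45/8−0) + (-7/8)·(0−7)) = ½·(0 − 135/8 + 49/8) = -43/8, so the B_3-coordinate is 1/4.
Check: 1/8 + 5/8 + 1/4 = 1.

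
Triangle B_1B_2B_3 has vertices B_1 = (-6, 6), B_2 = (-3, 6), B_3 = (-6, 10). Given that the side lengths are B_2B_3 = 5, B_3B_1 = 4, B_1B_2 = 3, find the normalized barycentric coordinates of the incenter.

The incenter has barycentric coordinates proportional to the opposite side lengths: (5 : 4 : 3).
Normalizing by 5+4+3 = 12 gives (5/12, 1/3, 1/4).

(5/12, 1/3, 1/4)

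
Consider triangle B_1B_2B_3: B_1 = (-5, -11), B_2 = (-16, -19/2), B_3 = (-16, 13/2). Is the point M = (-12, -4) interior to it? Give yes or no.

yes

Barycentric coordinates of M: (4/11, 91/352, 133/352).
The three coordinates are positive, positive, positive; a point is interior exactly when all three are positive.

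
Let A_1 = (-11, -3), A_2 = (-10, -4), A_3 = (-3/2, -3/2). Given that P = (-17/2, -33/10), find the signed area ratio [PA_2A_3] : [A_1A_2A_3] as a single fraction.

1/5

[A_1A_2A_3] = ½·((-11)·(-4−(-3/2)) + (-10)·(-3/2−(-3)) + (-3/2)·(-3−(-4))) = ½·(55/2 − 15 − 3/2) = 11/2.
[PA_2A_3] = ½·((-17/2)·(-4−(-3/2)) + (-10)·(-3/2−(-33/10)) + (-3/2)·(-33/10−(-4))) = ½·(85/4 − 18 − 21/20) = 11/10, so the ratio is (11/10)/(11/2) = 1/5.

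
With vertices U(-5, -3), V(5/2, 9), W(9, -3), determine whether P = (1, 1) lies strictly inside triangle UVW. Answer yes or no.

yes

Barycentric coordinates of P: (5/12, 1/3, 1/4).
The three coordinates are positive, positive, positive; a point is interior exactly when all three are positive.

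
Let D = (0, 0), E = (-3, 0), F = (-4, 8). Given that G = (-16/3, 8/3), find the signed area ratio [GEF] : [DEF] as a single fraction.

[DEF] = ½·(0·(0−8) + (-3)·(8−0) + (-4)·(0−0)) = ½·(0 − 24 + 0) = -12.
[GEF] = ½·((-16/3)·(0−8) + (-3)·(8−(8/3)) + (-4)·(8/3−0)) = ½·(128/3 − 16 − 32/3) = 8, so the ratio is 8/(-12) = -2/3.

-2/3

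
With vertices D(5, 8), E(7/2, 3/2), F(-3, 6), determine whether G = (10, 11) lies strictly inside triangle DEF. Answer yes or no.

no

Barycentric coordinates of G: (13/7, -2/7, -4/7).
The three coordinates are positive, negative, negative; a point is interior exactly when all three are positive.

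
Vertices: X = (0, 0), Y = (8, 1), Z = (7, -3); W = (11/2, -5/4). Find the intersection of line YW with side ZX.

(14/3, -2)

Barycentric coordinates of W with respect to XYZ: (1/4, 1/4, 1/2).
On side ZX the Y-coordinate is zero; dropping W's Y-weight 1/4 and renormalizing the remaining 1/2 : 1/4 gives weights 2/3, 1/3 on Z, X.
V = (2/3)·(7, -3) + (1/3)·(0, 0) = (14/3, -2).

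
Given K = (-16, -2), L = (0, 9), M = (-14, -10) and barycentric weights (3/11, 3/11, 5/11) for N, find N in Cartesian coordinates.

(-118/11, -29/11)

N = (3/11)·K + (3/11)·L + (5/11)·M.
x-coordinate: (3/11)·(-16) + (3/11)·0 + (5/11)·(-14) = -118/11.
y-coordinate: (3/11)·(-2) + (3/11)·9 + (5/11)·(-10) = -29/11.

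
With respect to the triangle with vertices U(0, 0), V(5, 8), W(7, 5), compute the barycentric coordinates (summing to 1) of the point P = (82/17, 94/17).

Signed area of the reference triangle: [UVW] = ½·(0·(8−5) + 5·(5−0) + 7·(0−8)) = ½·(0 + 25 − 56) = -31/2.
[PVW] = ½·((82/17)·(8−5) + 5·(5−(94/17)) + 7·(94/17−8)) = ½·(246/17 − 45/17 − 294/17) = -93/34, so the U-coordinate is (-93/34)/(-31/2) = 3/17.
[UPW] = ½·(0·(94/17−5) + (82/17)·(5−0) + 7·(0−(94/17))) = ½·(0 + 410/17 − 658/17) = -124/17, so the V-coordinate is 8/17.
[UVP] = ½·(0·(8−(94/17)) + 5·(94/17−0) + (82/17)·(0−8)) = ½·(0 + 470/17 − 656/17) = -93/17, so the W-coordinate is 6/17.
Check: 3/17 + 8/17 + 6/17 = 1.

(3/17, 8/17, 6/17)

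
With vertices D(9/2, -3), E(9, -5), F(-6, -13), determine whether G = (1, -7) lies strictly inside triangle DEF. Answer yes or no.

yes

Barycentric coordinates of G: (17/33, 7/66, 25/66).
The three coordinates are positive, positive, positive; a point is interior exactly when all three are positive.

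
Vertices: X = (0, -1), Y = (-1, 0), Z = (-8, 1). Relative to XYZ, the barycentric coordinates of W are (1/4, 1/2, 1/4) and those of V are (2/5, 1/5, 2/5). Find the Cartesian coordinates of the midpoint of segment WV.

Barycentric coordinates of the midpoint are the average: (13/40, 7/20, 13/40).
Converting: (13/40)·X + (7/20)·Y + (13/40)·Z = (-59/20, 0).

(-59/20, 0)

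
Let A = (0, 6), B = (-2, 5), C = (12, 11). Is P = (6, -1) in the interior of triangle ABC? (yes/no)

no

Barycentric coordinates of P: (-66, 57, 10).
The three coordinates are negative, positive, positive; a point is interior exactly when all three are positive.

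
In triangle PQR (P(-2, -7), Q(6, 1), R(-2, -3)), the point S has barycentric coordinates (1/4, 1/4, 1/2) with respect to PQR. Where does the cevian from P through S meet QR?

Line PS meets QR where the P-coordinate vanishes; zeroing S's P-weight and renormalizing leaves Q, R-weights 1/4 : 1/2 → (1/3, 2/3).
So T = (1/3)·Q + (2/3)·R = (2/3, -5/3).

(2/3, -5/3)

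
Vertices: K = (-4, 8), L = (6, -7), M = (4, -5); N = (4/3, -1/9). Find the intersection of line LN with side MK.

Barycentric coordinates of N with respect to KLM: (4/9, 4/9, 1/9).
On side MK the L-coordinate is zero; dropping N's L-weight 4/9 and renormalizing the remaining 1/9 : 4/9 gives weights 1/5, 4/5 on M, K.
J = (1/5)·(4, -5) + (4/5)·(-4, 8) = (-12/5, 27/5).

(-12/5, 27/5)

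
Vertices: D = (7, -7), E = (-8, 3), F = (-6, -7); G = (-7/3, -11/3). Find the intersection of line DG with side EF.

(-7, -2)

Barycentric coordinates of G with respect to DEF: (1/3, 1/3, 1/3).
On side EF the D-coordinate is zero; dropping G's D-weight 1/3 and renormalizing the remaining 1/3 : 1/3 gives weights 1/2, 1/2 on E, F.
H = (1/2)·(-8, 3) + (1/2)·(-6, -7) = (-7, -2).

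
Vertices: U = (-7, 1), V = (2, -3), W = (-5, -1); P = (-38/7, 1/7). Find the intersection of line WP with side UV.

(-11/2, 1/3)

Barycentric coordinates of P with respect to UVW: (5/7, 1/7, 1/7).
On side UV the W-coordinate is zero; dropping P's W-weight 1/7 and renormalizing the remaining 5/7 : 1/7 gives weights 5/6, 1/6 on U, V.
Q = (5/6)·(-7, 1) + (1/6)·(2, -3) = (-11/2, 1/3).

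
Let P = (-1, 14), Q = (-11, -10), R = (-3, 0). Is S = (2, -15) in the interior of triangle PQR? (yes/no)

no

Barycentric coordinates of S: (-85/46, -25/23, 181/46).
The three coordinates are negative, negative, positive; a point is interior exactly when all three are positive.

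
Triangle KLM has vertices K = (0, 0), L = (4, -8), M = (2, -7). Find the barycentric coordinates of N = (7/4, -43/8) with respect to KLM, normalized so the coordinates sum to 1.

Signed area of the reference triangle: [KLM] = ½·(0·(-8−(-7)) + 4·(-7−0) + 2·(0−(-8))) = ½·(0 − 28 + 16) = -6.
[NLM] = ½·((7/4)·(-8−(-7)) + 4·(-7−(-43/8)) + 2·(-43/8−(-8))) = ½·(-7/4 − 13/2 + 21/4) = -3/2, so the K-coordinate is (-3/2)/(-6) = 1/4.
[KNM] = ½·(0·(-43/8−(-7)) + (7/4)·(-7−0) + 2·(0−(-43/8))) = ½·(0 − 49/4 + 43/4) = -3/4, so the L-coordinate is 1/8.
[KLN] = ½·(0·(-8−(-43/8)) + 4·(-43/8−0) + (7/4)·(0−(-8))) = ½·(0 − 43/2 + 14) = -15/4, so the M-coordinate is 5/8.

(1/4, 1/8, 5/8)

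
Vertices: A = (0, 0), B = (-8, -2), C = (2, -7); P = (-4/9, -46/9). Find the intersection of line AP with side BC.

(-1/2, -23/4)

Barycentric coordinates of P with respect to ABC: (1/9, 2/9, 2/3).
On side BC the A-coordinate is zero; dropping P's A-weight 1/9 and renormalizing the remaining 2/9 : 2/3 gives weights 1/4, 3/4 on B, C.
Q = (1/4)·(-8, -2) + (3/4)·(2, -7) = (-1/2, -23/4).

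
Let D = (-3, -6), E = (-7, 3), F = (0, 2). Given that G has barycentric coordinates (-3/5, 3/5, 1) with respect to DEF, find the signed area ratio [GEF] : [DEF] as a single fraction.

The signed ratio [GEF]/[DEF] equals the barycentric coordinate of G at vertex D, which is -3/5.

-3/5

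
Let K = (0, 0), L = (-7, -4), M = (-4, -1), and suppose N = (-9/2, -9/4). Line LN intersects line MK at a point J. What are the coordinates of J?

Barycentric coordinates of N with respect to KLM: (1/4, 1/2, 1/4).
On side MK the L-coordinate is zero; dropping N's L-weight 1/2 and renormalizing the remaining 1/4 : 1/4 gives weights 1/2, 1/2 on M, K.
J = (1/2)·(-4, -1) + (1/2)·(0, 0) = (-2, -1/2).

(-2, -1/2)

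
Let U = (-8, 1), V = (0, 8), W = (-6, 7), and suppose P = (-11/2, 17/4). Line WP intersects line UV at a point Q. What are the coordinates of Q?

Barycentric coordinates of P with respect to UVW: (1/2, 1/4, 1/4).
On side UV the W-coordinate is zero; dropping P's W-weight 1/4 and renormalizing the remaining 1/2 : 1/4 gives weights 2/3, 1/3 on U, V.
Q = (2/3)·(-8, 1) + (1/3)·(0, 8) = (-16/3, 10/3).

(-16/3, 10/3)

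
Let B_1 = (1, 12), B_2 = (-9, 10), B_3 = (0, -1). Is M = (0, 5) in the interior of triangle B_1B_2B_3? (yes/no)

Barycentric coordinates of M: (27/64, 3/64, 17/32).
The three coordinates are positive, positive, positive; a point is interior exactly when all three are positive.

yes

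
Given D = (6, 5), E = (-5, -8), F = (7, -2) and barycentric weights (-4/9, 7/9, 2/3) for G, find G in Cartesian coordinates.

G = (-4/9)·D + (7/9)·E + (2/3)·F.
x-coordinate: (-4/9)·6 + (7/9)·(-5) + (2/3)·7 = -17/9.
y-coordinate: (-4/9)·5 + (7/9)·(-8) + (2/3)·(-2) = -88/9.

(-17/9, -88/9)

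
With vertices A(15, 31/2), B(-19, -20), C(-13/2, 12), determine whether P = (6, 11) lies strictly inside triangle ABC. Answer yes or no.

yes

Barycentric coordinates of P: (550/859, 87/859, 222/859).
The three coordinates are positive, positive, positive; a point is interior exactly when all three are positive.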